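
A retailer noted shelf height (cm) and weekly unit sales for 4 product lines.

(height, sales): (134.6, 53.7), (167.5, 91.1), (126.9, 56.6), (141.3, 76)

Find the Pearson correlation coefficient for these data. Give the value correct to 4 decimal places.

0.9244

n = 4, Σx = 570.3, Σy = 277.4, Σx² = 82242.71, Σy² = 20162.46, Σxy = 40408.61
nΣxy − ΣxΣy = 161634.44 − 158201.22 = 3433.22
nΣx² − (Σx)² = 328970.84 − 325242.09 = 3728.75; nΣy² − (Σy)² = 80649.84 − 76950.76 = 3699.08
r = 3433.22 / √(3728.75 × 3699.08) = 3433.22 / 3713.8854 ≈ 0.9244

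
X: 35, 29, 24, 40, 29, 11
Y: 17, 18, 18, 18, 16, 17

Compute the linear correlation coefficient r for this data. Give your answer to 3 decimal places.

0.196

n = 6, ΣX = 168, ΣY = 104, ΣX² = 5204, ΣY² = 1806, ΣXY = 2920
nΣXY − ΣXΣY = 17520 − 17472 = 48
nΣX² − (ΣX)² = 31224 − 28224 = 3000; nΣY² − (ΣY)² = 10836 − 10816 = 20
r = 48 / √(3000 × 20) = 48 / 244.9490 ≈ 0.196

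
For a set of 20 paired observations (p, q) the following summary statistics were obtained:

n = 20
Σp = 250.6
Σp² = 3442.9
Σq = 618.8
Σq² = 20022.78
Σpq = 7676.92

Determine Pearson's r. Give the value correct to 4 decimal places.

r = (nΣpq − ΣpΣq) / √[(nΣp² − (Σp)²)(nΣq² − (Σq)²)]
Numerator: 20×7676.92 − 250.6×618.8 = -1532.88
Denominator: √[(68858 − 62800.36)(400455.6 − 382913.44)] = √[6057.64 × 17542.16] = 10308.4475
r = -1532.88 / 10308.4475 ≈ -0.1487

-0.1487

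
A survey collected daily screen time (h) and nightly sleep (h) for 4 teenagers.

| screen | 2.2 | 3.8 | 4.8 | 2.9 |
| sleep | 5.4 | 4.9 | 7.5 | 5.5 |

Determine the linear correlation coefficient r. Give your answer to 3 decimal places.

0.683

n = 4, Σx = 13.7, Σy = 23.3, Σx² = 50.73, Σy² = 139.67, Σxy = 82.45
nΣxy − ΣxΣy = 329.8 − 319.21 = 10.59
nΣx² − (Σx)² = 202.92 − 187.69 = 15.23; nΣy² − (Σy)² = 558.68 − 542.89 = 15.79
r = 10.59 / √(15.23 × 15.79) = 10.59 / 15.5075 ≈ 0.683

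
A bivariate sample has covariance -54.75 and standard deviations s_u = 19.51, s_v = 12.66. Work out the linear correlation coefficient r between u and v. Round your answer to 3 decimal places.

-0.222

r = Cov(u,v) / (s_u · s_v) = -54.75 / (19.51 × 12.66)
  = -54.75 / 246.9966 ≈ -0.222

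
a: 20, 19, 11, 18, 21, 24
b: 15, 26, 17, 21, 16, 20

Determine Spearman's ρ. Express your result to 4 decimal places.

-0.2571

Rank a: 4, 3, 1, 2, 5, 6
Rank b: 1, 6, 3, 5, 2, 4
d = rank(a) − rank(b): 3, -3, -2, -3, 3, 2; Σd² = 44
ρ = 1 − 6Σd² / [n(n²−1)] = 1 − 6×44 / (6×35) = 1 − 264/210 ≈ -0.2571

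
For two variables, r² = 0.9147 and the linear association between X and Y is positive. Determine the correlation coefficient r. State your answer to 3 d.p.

0.956

|r| = √0.9147 = 0.956
The association is positive, so r = 0.956.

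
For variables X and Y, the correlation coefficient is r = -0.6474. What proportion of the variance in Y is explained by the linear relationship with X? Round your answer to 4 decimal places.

r² = (-0.6474)² = 0.4191

0.4191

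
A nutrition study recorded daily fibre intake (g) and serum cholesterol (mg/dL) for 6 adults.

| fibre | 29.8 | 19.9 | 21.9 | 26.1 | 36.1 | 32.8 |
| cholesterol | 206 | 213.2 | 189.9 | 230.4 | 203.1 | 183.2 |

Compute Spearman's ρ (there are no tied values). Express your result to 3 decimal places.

Rank fibre: 4, 1, 2, 3, 6, 5
Rank cholesterol: 4, 5, 2, 6, 3, 1
d = rank(fibre) − rank(cholesterol): 0, -4, 0, -3, 3, 4; Σd² = 50
ρ = 1 − 6Σd² / [n(n²−1)] = 1 − 6×50 / (6×35) = 1 − 300/210 ≈ -0.429

-0.429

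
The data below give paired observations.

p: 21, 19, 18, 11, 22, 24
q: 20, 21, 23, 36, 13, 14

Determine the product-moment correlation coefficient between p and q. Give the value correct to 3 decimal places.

-0.976

n = 6, Σp = 115, Σq = 127, Σp² = 2307, Σq² = 3031, Σpq = 2251
nΣpq − ΣpΣq = 13506 − 14605 = -1099
nΣp² − (Σp)² = 13842 − 13225 = 617; nΣq² − (Σq)² = 18186 − 16129 = 2057
r = -1099 / √(617 × 2057) = -1099 / 1126.5740 ≈ -0.976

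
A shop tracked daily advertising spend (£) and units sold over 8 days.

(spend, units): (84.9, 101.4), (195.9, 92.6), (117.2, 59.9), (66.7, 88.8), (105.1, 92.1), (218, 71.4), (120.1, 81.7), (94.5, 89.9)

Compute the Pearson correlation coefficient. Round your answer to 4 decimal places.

-0.3371

n = 8, Σx = 1002.4, Σy = 677.8, Σx² = 145693.82, Σy² = 58667.44, Σxy = 83245.07
nΣxy − ΣxΣy = 665960.56 − 679426.72 = -13466.16
nΣx² − (Σx)² = 1165550.56 − 1004805.76 = 160744.8; nΣy² − (Σy)² = 469339.52 − 459412.84 = 9926.68
r = -13466.16 / √(160744.8 × 9926.68) = -13466.16 / 39945.7406 ≈ -0.3371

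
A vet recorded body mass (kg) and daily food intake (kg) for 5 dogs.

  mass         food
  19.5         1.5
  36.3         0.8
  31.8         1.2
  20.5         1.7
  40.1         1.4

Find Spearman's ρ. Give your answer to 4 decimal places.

Rank mass: 1, 4, 3, 2, 5
Rank food: 4, 1, 2, 5, 3
d = rank(mass) − rank(food): -3, 3, 1, -3, 2; Σd² = 32
ρ = 1 − 6Σd² / [n(n²−1)] = 1 − 6×32 / (5×24) = 1 − 192/120 ≈ -0.6000

-0.6000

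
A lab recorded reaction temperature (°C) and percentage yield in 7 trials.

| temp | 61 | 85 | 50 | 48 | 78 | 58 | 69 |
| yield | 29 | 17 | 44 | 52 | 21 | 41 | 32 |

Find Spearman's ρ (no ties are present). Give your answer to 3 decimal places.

Rank temp: 4, 7, 2, 1, 6, 3, 5
Rank yield: 3, 1, 6, 7, 2, 5, 4
d = rank(temp) − rank(yield): 1, 6, -4, -6, 4, -2, 1; Σd² = 110
ρ = 1 − 6Σd² / [n(n²−1)] = 1 − 6×110 / (7×48) = 1 − 660/336 ≈ -0.964

-0.964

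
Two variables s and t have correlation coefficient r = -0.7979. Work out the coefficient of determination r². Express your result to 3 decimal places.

r² = (-0.7979)² = 0.637

0.637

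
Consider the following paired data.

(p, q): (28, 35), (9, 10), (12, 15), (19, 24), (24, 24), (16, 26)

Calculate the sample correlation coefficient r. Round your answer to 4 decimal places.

n = 6, Σp = 108, Σq = 134, Σp² = 2202, Σq² = 3378, Σpq = 2698
nΣpq − ΣpΣq = 16188 − 14472 = 1716
nΣp² − (Σp)² = 13212 − 11664 = 1548; nΣq² − (Σq)² = 20268 − 17956 = 2312
r = 1716 / √(1548 × 2312) = 1716 / 1891.8182 ≈ 0.9071

0.9071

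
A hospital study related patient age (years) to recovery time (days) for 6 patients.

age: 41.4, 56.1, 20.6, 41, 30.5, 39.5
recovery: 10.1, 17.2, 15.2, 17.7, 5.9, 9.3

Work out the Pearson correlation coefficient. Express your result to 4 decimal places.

0.3144

n = 6, Σx = 229.1, Σy = 75.4, Σx² = 9457.03, Σy² = 1063.48, Σxy = 2969.18
nΣxy − ΣxΣy = 17815.08 − 17274.14 = 540.94
nΣx² − (Σx)² = 56742.18 − 52486.81 = 4255.37; nΣy² − (Σy)² = 6380.88 − 5685.16 = 695.72
r = 540.94 / √(4255.37 × 695.72) = 540.94 / 1720.6237 ≈ 0.3144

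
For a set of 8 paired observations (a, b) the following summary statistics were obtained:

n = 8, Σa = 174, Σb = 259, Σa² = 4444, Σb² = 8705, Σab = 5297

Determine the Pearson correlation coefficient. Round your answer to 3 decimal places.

-0.732

r = (nΣab − ΣaΣb) / √[(nΣa² − (Σa)²)(nΣb² − (Σb)²)]
Numerator: 8×5297 − 174×259 = -2690
Denominator: √[(35552 − 30276)(69640 − 67081)] = √[5276 × 2559] = 3674.4093
r = -2690 / 3674.4093 ≈ -0.732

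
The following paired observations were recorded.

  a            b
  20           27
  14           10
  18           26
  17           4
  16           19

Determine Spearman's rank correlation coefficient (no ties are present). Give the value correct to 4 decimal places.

Rank a: 5, 1, 4, 3, 2
Rank b: 5, 2, 4, 1, 3
d = rank(a) − rank(b): 0, -1, 0, 2, -1; Σd² = 6
ρ = 1 − 6Σd² / [n(n²−1)] = 1 − 6×6 / (5×24) = 1 − 36/120 ≈ 0.7000

0.7000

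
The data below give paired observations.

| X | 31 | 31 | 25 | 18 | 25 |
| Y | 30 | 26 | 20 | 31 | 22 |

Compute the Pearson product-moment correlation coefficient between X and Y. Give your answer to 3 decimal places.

n = 5, ΣX = 130, ΣY = 129, ΣX² = 3496, ΣY² = 3421, ΣXY = 3344
nΣXY − ΣXΣY = 16720 − 16770 = -50
nΣX² − (ΣX)² = 17480 − 16900 = 580; nΣY² − (ΣY)² = 17105 − 16641 = 464
r = -50 / √(580 × 464) = -50 / 518.7678 ≈ -0.096

-0.096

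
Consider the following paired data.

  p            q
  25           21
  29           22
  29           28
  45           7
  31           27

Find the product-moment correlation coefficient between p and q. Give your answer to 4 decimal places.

n = 5, Σp = 159, Σq = 105, Σp² = 5293, Σq² = 2487, Σpq = 3127
nΣpq − ΣpΣq = 15635 − 16695 = -1060
nΣp² − (Σp)² = 26465 − 25281 = 1184; nΣq² − (Σq)² = 12435 − 11025 = 1410
r = -1060 / √(1184 × 1410) = -1060 / 1292.0681 ≈ -0.8204

-0.8204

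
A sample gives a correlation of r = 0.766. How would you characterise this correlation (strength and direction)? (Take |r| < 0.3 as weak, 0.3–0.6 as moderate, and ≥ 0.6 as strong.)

r = 0.766 > 0 so the relationship is positive.
|r| = 0.766, which falls in the strong range.

strong positive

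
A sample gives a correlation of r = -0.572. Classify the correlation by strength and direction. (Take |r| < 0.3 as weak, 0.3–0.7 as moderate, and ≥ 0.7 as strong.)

moderate negative

r = -0.572 < 0 so the relationship is negative.
|r| = 0.572, which falls in the moderate range.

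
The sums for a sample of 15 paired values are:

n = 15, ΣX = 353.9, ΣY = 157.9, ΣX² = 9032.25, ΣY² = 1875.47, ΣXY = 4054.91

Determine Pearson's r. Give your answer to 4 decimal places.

0.8636

r = (nΣXY − ΣXΣY) / √[(nΣX² − (ΣX)²)(nΣY² − (ΣY)²)]
Numerator: 15×4054.91 − 353.9×157.9 = 4942.84
Denominator: √[(135483.75 − 125245.21)(28132.05 − 24932.41)] = √[10238.54 × 3199.64] = 5723.6039
r = 4942.84 / 5723.6039 ≈ 0.8636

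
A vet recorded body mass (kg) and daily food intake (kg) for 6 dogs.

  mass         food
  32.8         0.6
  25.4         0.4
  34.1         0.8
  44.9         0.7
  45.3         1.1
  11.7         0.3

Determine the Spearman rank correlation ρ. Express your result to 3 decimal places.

Rank mass: 3, 2, 4, 5, 6, 1
Rank food: 3, 2, 5, 4, 6, 1
d = rank(mass) − rank(food): 0, 0, -1, 1, 0, 0; Σd² = 2
ρ = 1 − 6Σd² / [n(n²−1)] = 1 − 6×2 / (6×35) = 1 − 12/210 ≈ 0.943

0.943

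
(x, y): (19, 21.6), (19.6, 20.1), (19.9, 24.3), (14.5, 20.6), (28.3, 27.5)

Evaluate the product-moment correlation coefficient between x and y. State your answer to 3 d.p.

0.864

n = 5, Σx = 101.3, Σy = 114.1, Σx² = 2152.31, Σy² = 2641.67, Σxy = 2364.88
nΣxy − ΣxΣy = 11824.4 − 11558.33 = 266.07
nΣx² − (Σx)² = 10761.55 − 10261.69 = 499.86; nΣy² − (Σy)² = 13208.35 − 13018.81 = 189.54
r = 266.07 / √(499.86 × 189.54) = 266.07 / 307.8043 ≈ 0.864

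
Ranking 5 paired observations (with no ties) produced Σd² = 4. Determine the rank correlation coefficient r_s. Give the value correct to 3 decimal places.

ρ = 1 − 6Σd² / [n(n²−1)] = 1 − 6×4 / (5×24)
  = 1 − 24/120 = 1 − 0.2000 ≈ 0.800

0.800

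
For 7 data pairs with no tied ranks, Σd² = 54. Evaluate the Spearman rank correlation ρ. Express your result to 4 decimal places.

0.0357

ρ = 1 − 6Σd² / [n(n²−1)] = 1 − 6×54 / (7×48)
  = 1 − 324/336 = 1 − 0.96429 ≈ 0.0357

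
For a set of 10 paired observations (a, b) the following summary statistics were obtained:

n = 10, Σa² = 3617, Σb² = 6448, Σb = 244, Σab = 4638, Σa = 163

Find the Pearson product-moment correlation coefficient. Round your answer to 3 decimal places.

0.959

r = (nΣab − ΣaΣb) / √[(nΣa² − (Σa)²)(nΣb² − (Σb)²)]
Numerator: 10×4638 − 163×244 = 6608
Denominator: √[(36170 − 26569)(64480 − 59536)] = √[9601 × 4944] = 6889.6549
r = 6608 / 6889.6549 ≈ 0.959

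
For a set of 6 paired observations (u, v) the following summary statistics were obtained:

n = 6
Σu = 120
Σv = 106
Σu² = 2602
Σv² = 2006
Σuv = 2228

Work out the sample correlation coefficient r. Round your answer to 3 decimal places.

0.658

r = (nΣuv − ΣuΣv) / √[(nΣu² − (Σu)²)(nΣv² − (Σv)²)]
Numerator: 6×2228 − 120×106 = 648
Denominator: √[(15612 − 14400)(12036 − 11236)] = √[1212 × 800] = 984.6827
r = 648 / 984.6827 ≈ 0.658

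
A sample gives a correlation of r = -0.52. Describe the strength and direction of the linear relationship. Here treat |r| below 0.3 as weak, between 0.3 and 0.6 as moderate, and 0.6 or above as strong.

r = -0.52 < 0 so the relationship is negative.
|r| = 0.52, which falls in the moderate range.

moderate negative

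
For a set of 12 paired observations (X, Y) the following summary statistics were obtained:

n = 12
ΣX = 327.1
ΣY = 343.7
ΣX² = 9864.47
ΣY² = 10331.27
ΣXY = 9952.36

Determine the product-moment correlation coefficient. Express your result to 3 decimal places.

r = (nΣXY − ΣXΣY) / √[(nΣX² − (ΣX)²)(nΣY² − (ΣY)²)]
Numerator: 12×9952.36 − 327.1×343.7 = 7004.05
Denominator: √[(118373.64 − 106994.41)(123975.24 − 118129.69)] = √[11379.23 × 5845.55] = 8155.8481
r = 7004.05 / 8155.8481 ≈ 0.859

0.859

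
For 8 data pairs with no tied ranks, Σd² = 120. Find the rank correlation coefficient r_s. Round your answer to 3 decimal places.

-0.429

ρ = 1 − 6Σd² / [n(n²−1)] = 1 − 6×120 / (8×63)
  = 1 − 720/504 = 1 − 1.4286 ≈ -0.429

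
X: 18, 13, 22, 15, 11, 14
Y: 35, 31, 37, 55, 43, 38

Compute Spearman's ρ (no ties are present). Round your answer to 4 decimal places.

Rank X: 5, 2, 6, 4, 1, 3
Rank Y: 2, 1, 3, 6, 5, 4
d = rank(X) − rank(Y): 3, 1, 3, -2, -4, -1; Σd² = 40
ρ = 1 − 6Σd² / [n(n²−1)] = 1 − 6×40 / (6×35) = 1 − 240/210 ≈ -0.1429

-0.1429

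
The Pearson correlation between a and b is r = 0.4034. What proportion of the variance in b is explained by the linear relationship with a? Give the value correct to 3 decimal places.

r² = (0.4034)² = 0.163

0.163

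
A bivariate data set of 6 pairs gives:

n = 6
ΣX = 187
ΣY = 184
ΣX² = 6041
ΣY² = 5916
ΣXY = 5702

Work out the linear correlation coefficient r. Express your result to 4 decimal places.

-0.1354

r = (nΣXY − ΣXΣY) / √[(nΣX² − (ΣX)²)(nΣY² − (ΣY)²)]
Numerator: 6×5702 − 187×184 = -196
Denominator: √[(36246 − 34969)(35496 − 33856)] = √[1277 × 1640] = 1447.1627
r = -196 / 1447.1627 ≈ -0.1354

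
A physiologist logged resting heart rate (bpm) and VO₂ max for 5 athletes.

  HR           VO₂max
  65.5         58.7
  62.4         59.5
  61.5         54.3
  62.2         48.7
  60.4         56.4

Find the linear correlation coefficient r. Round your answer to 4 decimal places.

0.3212

n = 5, Σx = 312, Σy = 277.6, Σx² = 19483.26, Σy² = 15487.08, Σxy = 17332.8
nΣxy − ΣxΣy = 86664 − 86611.2 = 52.8
nΣx² − (Σx)² = 97416.3 − 97344 = 72.3; nΣy² − (Σy)² = 77435.4 − 77061.76 = 373.64
r = 52.8 / √(72.3 × 373.64) = 52.8 / 164.3599 ≈ 0.3212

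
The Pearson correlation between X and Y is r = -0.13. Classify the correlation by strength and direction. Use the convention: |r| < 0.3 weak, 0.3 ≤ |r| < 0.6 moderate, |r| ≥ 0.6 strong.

r = -0.13 < 0 so the relationship is negative.
|r| = 0.13, which falls in the weak range.

weak negative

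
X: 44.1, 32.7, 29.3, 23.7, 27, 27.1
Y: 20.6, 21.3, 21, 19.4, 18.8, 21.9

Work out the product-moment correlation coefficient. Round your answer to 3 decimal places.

n = 6, ΣX = 183.9, ΣY = 123, ΣX² = 5897.69, ΣY² = 2528.46, ΣXY = 3781.14
nΣXY − ΣXΣY = 22686.84 − 22619.7 = 67.14
nΣX² − (ΣX)² = 35386.14 − 33819.21 = 1566.93; nΣY² − (ΣY)² = 15170.76 − 15129 = 41.76
r = 67.14 / √(1566.93 × 41.76) = 67.14 / 255.8027 ≈ 0.262

0.262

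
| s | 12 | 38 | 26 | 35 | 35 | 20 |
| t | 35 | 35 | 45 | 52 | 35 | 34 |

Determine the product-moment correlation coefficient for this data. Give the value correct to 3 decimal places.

n = 6, Σs = 166, Σt = 236, Σs² = 5114, Σt² = 9560, Σst = 6645
nΣst − ΣsΣt = 39870 − 39176 = 694
nΣs² − (Σs)² = 30684 − 27556 = 3128; nΣt² − (Σt)² = 57360 − 55696 = 1664
r = 694 / √(3128 × 1664) = 694 / 2281.4452 ≈ 0.304

0.304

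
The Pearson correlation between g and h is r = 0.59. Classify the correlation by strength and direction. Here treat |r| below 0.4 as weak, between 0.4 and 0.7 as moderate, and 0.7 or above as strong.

r = 0.59 > 0 so the relationship is positive.
|r| = 0.59, which falls in the moderate range.

moderate positive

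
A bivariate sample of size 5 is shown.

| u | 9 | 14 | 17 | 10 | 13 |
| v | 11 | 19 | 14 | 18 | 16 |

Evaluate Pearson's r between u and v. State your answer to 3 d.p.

0.199

n = 5, Σu = 63, Σv = 78, Σu² = 835, Σv² = 1258, Σuv = 991
nΣuv − ΣuΣv = 4955 − 4914 = 41
nΣu² − (Σu)² = 4175 − 3969 = 206; nΣv² − (Σv)² = 6290 − 6084 = 206
r = 41 / √(206 × 206) = 41 / 206.0000 ≈ 0.199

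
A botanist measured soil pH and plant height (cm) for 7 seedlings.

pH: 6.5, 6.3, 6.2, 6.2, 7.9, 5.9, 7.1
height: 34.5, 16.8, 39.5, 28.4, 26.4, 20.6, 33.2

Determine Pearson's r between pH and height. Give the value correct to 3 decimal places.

0.112

n = 7, Σx = 46.1, Σy = 199.4, Σx² = 306.45, Σy² = 6062.86, Σxy = 1316.89
nΣxy − ΣxΣy = 9218.23 − 9192.34 = 25.89
nΣx² − (Σx)² = 2145.15 − 2125.21 = 19.94; nΣy² − (Σy)² = 42440.02 − 39760.36 = 2679.66
r = 25.89 / √(19.94 × 2679.66) = 25.89 / 231.1545 ≈ 0.112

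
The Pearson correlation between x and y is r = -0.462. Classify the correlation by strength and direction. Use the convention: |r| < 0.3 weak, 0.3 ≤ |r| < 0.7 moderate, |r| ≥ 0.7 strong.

moderate negative

r = -0.462 < 0 so the relationship is negative.
|r| = 0.462, which falls in the moderate range.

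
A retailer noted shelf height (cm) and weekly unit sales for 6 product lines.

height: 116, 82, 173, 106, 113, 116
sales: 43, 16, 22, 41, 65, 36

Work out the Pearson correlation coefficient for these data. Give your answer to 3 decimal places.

-0.103

n = 6, Σx = 706, Σy = 223, Σx² = 87570, Σy² = 9791, Σxy = 25973
nΣxy − ΣxΣy = 155838 − 157438 = -1600
nΣx² − (Σx)² = 525420 − 498436 = 26984; nΣy² − (Σy)² = 58746 − 49729 = 9017
r = -1600 / √(26984 × 9017) = -1600 / 15598.5489 ≈ -0.103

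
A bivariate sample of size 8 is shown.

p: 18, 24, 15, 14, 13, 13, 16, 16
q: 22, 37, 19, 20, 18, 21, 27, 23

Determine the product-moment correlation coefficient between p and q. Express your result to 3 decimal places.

n = 8, Σp = 129, Σq = 187, Σp² = 2171, Σq² = 4637, Σpq = 3156
nΣpq − ΣpΣq = 25248 − 24123 = 1125
nΣp² − (Σp)² = 17368 − 16641 = 727; nΣq² − (Σq)² = 37096 − 34969 = 2127
r = 1125 / √(727 × 2127) = 1125 / 1243.5148 ≈ 0.905

0.905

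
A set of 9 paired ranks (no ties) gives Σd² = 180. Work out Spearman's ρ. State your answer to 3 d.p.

-0.500

ρ = 1 − 6Σd² / [n(n²−1)] = 1 − 6×180 / (9×80)
  = 1 − 1080/720 = 1 − 1.5000 ≈ -0.500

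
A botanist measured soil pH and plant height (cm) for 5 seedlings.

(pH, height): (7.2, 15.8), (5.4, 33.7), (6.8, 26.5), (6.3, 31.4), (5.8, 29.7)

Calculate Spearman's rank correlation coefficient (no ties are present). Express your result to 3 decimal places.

-0.900

Rank pH: 5, 1, 4, 3, 2
Rank height: 1, 5, 2, 4, 3
d = rank(pH) − rank(height): 4, -4, 2, -1, -1; Σd² = 38
ρ = 1 − 6Σd² / [n(n²−1)] = 1 − 6×38 / (5×24) = 1 − 228/120 ≈ -0.900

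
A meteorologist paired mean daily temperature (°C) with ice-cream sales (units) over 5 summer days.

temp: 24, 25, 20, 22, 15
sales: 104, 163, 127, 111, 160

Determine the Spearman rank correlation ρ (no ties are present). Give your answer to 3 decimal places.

0.000

Rank temp: 4, 5, 2, 3, 1
Rank sales: 1, 5, 3, 2, 4
d = rank(temp) − rank(sales): 3, 0, -1, 1, -3; Σd² = 20
ρ = 1 − 6Σd² / [n(n²−1)] = 1 − 6×20 / (5×24) = 1 − 120/120 ≈ 0.000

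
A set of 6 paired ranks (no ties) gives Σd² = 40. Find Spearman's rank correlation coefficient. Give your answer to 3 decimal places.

ρ = 1 − 6Σd² / [n(n²−1)] = 1 − 6×40 / (6×35)
  = 1 − 240/210 = 1 − 1.1429 ≈ -0.143

-0.143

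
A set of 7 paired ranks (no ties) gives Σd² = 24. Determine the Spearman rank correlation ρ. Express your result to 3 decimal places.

0.571

ρ = 1 − 6Σd² / [n(n²−1)] = 1 − 6×24 / (7×48)
  = 1 − 144/336 = 1 − 0.4286 ≈ 0.571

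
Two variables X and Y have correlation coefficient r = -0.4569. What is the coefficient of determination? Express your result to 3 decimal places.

0.209

r² = (-0.4569)² = 0.209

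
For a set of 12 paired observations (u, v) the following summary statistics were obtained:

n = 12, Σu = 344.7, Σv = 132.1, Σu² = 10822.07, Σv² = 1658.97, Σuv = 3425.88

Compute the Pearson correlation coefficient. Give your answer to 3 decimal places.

-0.849

r = (nΣuv − ΣuΣv) / √[(nΣu² − (Σu)²)(nΣv² − (Σv)²)]
Numerator: 12×3425.88 − 344.7×132.1 = -4424.31
Denominator: √[(129864.84 − 118818.09)(19907.64 − 17450.41)] = √[11046.75 × 2457.23] = 5210.0293
r = -4424.31 / 5210.0293 ≈ -0.849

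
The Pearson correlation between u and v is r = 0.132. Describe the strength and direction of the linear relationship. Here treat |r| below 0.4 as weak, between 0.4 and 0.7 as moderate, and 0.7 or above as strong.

r = 0.132 > 0 so the relationship is positive.
|r| = 0.132, which falls in the weak range.

weak positive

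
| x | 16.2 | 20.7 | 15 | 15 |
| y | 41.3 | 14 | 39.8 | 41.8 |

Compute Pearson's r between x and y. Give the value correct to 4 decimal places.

n = 4, Σx = 66.9, Σy = 136.9, Σx² = 1140.93, Σy² = 5232.97, Σxy = 2182.86
nΣxy − ΣxΣy = 8731.44 − 9158.61 = -427.17
nΣx² − (Σx)² = 4563.72 − 4475.61 = 88.11; nΣy² − (Σy)² = 20931.88 − 18741.61 = 2190.27
r = -427.17 / √(88.11 × 2190.27) = -427.17 / 439.3002 ≈ -0.9724

-0.9724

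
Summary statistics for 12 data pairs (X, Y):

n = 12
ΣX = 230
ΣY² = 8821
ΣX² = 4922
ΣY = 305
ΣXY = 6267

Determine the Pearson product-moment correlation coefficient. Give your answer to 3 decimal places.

0.568

r = (nΣXY − ΣXΣY) / √[(nΣX² − (ΣX)²)(nΣY² − (ΣY)²)]
Numerator: 12×6267 − 230×305 = 5054
Denominator: √[(59064 − 52900)(105852 − 93025)] = √[6164 × 12827] = 8891.8855
r = 5054 / 8891.8855 ≈ 0.568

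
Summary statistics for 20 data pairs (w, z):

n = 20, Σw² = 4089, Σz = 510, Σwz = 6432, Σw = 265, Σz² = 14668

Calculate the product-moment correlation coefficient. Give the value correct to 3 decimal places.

-0.332

r = (nΣwz − ΣwΣz) / √[(nΣw² − (Σw)²)(nΣz² − (Σz)²)]
Numerator: 20×6432 − 265×510 = -6510
Denominator: √[(81780 − 70225)(293360 − 260100)] = √[11555 × 33260] = 19604.0634
r = -6510 / 19604.0634 ≈ -0.332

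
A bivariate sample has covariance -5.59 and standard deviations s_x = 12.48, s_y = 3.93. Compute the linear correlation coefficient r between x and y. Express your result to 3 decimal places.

-0.114

r = Cov(x,y) / (s_x · s_y) = -5.59 / (12.48 × 3.93)
  = -5.59 / 49.0464 ≈ -0.114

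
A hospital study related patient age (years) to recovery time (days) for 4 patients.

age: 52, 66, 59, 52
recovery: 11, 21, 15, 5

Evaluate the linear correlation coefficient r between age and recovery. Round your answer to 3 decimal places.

n = 4, Σx = 229, Σy = 52, Σx² = 13245, Σy² = 812, Σxy = 3103
nΣxy − ΣxΣy = 12412 − 11908 = 504
nΣx² − (Σx)² = 52980 − 52441 = 539; nΣy² − (Σy)² = 3248 − 2704 = 544
r = 504 / √(539 × 544) = 504 / 541.4942 ≈ 0.931

0.931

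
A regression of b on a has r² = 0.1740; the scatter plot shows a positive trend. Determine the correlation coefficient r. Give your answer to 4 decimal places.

|r| = √0.1740 = 0.4171
The association is positive, so r = 0.4171.

0.4171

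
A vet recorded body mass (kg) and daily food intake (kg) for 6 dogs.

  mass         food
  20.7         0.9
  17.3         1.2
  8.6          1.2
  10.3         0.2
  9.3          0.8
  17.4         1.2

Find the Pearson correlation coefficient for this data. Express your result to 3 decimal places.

0.343

n = 6, Σx = 83.6, Σy = 5.5, Σx² = 1297.08, Σy² = 5.81, Σxy = 80.09
nΣxy − ΣxΣy = 480.54 − 459.8 = 20.74
nΣx² − (Σx)² = 7782.48 − 6988.96 = 793.52; nΣy² − (Σy)² = 34.86 − 30.25 = 4.61
r = 20.74 / √(793.52 × 4.61) = 20.74 / 60.4825 ≈ 0.343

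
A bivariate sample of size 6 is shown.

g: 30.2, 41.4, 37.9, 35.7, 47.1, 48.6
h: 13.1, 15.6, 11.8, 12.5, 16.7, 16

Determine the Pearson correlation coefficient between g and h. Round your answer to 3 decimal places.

n = 6, Σg = 240.9, Σh = 85.7, Σg² = 9917.27, Σh² = 1245.35, Σgh = 3499.1
nΣgh − ΣgΣh = 20994.6 − 20645.13 = 349.47
nΣg² − (Σg)² = 59503.62 − 58032.81 = 1470.81; nΣh² − (Σh)² = 7472.1 − 7344.49 = 127.61
r = 349.47 / √(1470.81 × 127.61) = 349.47 / 433.2321 ≈ 0.807

0.807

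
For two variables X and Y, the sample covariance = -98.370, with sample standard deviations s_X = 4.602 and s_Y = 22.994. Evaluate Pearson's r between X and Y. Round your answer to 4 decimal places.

r = Cov(X,Y) / (s_X · s_Y) = -98.370 / (4.602 × 22.994)
  = -98.370 / 105.8184 ≈ -0.9296

-0.9296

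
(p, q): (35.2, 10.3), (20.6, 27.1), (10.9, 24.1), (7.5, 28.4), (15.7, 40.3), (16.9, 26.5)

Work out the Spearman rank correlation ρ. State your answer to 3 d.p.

Rank p: 6, 5, 2, 1, 3, 4
Rank q: 1, 4, 2, 5, 6, 3
d = rank(p) − rank(q): 5, 1, 0, -4, -3, 1; Σd² = 52
ρ = 1 − 6Σd² / [n(n²−1)] = 1 − 6×52 / (6×35) = 1 − 312/210 ≈ -0.486

-0.486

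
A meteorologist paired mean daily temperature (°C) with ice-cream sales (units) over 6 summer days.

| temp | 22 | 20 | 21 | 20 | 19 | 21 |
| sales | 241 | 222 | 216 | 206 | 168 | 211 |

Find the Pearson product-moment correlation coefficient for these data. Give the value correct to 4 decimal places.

n = 6, Σx = 123, Σy = 1264, Σx² = 2527, Σy² = 269202, Σxy = 26021
nΣxy − ΣxΣy = 156126 − 155472 = 654
nΣx² − (Σx)² = 15162 − 15129 = 33; nΣy² − (Σy)² = 1615212 − 1597696 = 17516
r = 654 / √(33 × 17516) = 654 / 760.2815 ≈ 0.8602

0.8602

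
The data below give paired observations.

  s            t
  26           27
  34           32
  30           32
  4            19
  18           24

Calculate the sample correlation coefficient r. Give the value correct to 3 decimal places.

n = 5, Σs = 112, Σt = 134, Σs² = 3072, Σt² = 3714, Σst = 3258
nΣst − ΣsΣt = 16290 − 15008 = 1282
nΣs² − (Σs)² = 15360 − 12544 = 2816; nΣt² − (Σt)² = 18570 − 17956 = 614
r = 1282 / √(2816 × 614) = 1282 / 1314.9236 ≈ 0.975

0.975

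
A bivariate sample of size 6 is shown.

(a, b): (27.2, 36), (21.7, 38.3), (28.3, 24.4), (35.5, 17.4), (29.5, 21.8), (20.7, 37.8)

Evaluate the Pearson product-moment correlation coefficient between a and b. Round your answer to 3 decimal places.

n = 6, Σa = 162.9, Σb = 175.7, Σa² = 4570.61, Σb² = 5565.09, Σab = 4544.09
nΣab − ΣaΣb = 27264.54 − 28621.53 = -1356.99
nΣa² − (Σa)² = 27423.66 − 26536.41 = 887.25; nΣb² − (Σb)² = 33390.54 − 30870.49 = 2520.05
r = -1356.99 / √(887.25 × 2520.05) = -1356.99 / 1495.2974 ≈ -0.908

-0.908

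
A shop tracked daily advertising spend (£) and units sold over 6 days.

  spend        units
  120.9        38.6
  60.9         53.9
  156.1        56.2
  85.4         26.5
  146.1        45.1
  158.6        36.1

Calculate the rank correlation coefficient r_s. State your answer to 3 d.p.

0.029

Rank spend: 3, 1, 5, 2, 4, 6
Rank units: 3, 5, 6, 1, 4, 2
d = rank(spend) − rank(units): 0, -4, -1, 1, 0, 4; Σd² = 34
ρ = 1 − 6Σd² / [n(n²−1)] = 1 − 6×34 / (6×35) = 1 − 204/210 ≈ 0.029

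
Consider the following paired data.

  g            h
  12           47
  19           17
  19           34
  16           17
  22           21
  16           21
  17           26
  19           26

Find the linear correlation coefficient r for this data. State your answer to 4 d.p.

-0.5621

n = 8, Σg = 140, Σh = 209, Σg² = 2512, Σh² = 6177, Σgh = 3539
nΣgh − ΣgΣh = 28312 − 29260 = -948
nΣg² − (Σg)² = 20096 − 19600 = 496; nΣh² − (Σh)² = 49416 − 43681 = 5735
r = -948 / √(496 × 5735) = -948 / 1686.5823 ≈ -0.5621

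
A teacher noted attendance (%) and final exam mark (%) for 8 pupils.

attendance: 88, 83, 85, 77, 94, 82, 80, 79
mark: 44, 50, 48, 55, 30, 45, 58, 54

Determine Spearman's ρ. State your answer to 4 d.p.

Rank attendance: 7, 5, 6, 1, 8, 4, 3, 2
Rank mark: 2, 5, 4, 7, 1, 3, 8, 6
d = rank(attendance) − rank(mark): 5, 0, 2, -6, 7, 1, -5, -4; Σd² = 156
ρ = 1 − 6Σd² / [n(n²−1)] = 1 − 6×156 / (8×63) = 1 − 936/504 ≈ -0.8571

-0.8571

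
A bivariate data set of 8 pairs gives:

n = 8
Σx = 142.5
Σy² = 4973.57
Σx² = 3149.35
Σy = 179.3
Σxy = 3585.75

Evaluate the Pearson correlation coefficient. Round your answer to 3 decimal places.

r = (nΣxy − ΣxΣy) / √[(nΣx² − (Σx)²)(nΣy² − (Σy)²)]
Numerator: 8×3585.75 − 142.5×179.3 = 3135.75
Denominator: √[(25194.8 − 20306.25)(39788.56 − 32148.49)] = √[4888.55 × 7640.07] = 6111.3717
r = 3135.75 / 6111.3717 ≈ 0.513

0.513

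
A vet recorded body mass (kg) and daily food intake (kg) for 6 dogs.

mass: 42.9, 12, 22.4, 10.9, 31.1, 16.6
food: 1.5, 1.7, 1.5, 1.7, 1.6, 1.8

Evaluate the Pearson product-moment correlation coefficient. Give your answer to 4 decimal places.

n = 6, Σx = 135.9, Σy = 9.8, Σx² = 3847.75, Σy² = 16.08, Σxy = 216.52
nΣxy − ΣxΣy = 1299.12 − 1331.82 = -32.7
nΣx² − (Σx)² = 23086.5 − 18468.81 = 4617.69; nΣy² − (Σy)² = 96.48 − 96.04 = 0.44
r = -32.7 / √(4617.69 × 0.44) = -32.7 / 45.0753 ≈ -0.7255

-0.7255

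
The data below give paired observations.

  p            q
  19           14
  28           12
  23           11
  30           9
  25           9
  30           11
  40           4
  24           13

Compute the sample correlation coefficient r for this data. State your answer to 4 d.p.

n = 8, Σp = 219, Σq = 83, Σp² = 6275, Σq² = 929, Σpq = 2152
nΣpq − ΣpΣq = 17216 − 18177 = -961
nΣp² − (Σp)² = 50200 − 47961 = 2239; nΣq² − (Σq)² = 7432 − 6889 = 543
r = -961 / √(2239 × 543) = -961 / 1102.6228 ≈ -0.8716

-0.8716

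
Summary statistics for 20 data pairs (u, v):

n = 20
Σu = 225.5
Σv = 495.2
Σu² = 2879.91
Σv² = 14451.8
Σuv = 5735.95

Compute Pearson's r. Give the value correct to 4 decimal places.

r = (nΣuv − ΣuΣv) / √[(nΣu² − (Σu)²)(nΣv² − (Σv)²)]
Numerator: 20×5735.95 − 225.5×495.2 = 3051.4
Denominator: √[(57598.2 − 50850.25)(289036 − 245223.04)] = √[6747.95 × 43812.96] = 17194.4079
r = 3051.4 / 17194.4079 ≈ 0.1775

0.1775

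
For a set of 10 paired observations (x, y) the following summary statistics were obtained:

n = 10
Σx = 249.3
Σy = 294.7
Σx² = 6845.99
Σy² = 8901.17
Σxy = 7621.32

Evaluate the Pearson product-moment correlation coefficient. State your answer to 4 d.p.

0.7428

r = (nΣxy − ΣxΣy) / √[(nΣx² − (Σx)²)(nΣy² − (Σy)²)]
Numerator: 10×7621.32 − 249.3×294.7 = 2744.49
Denominator: √[(68459.9 − 62150.49)(89011.7 − 86848.09)] = √[6309.41 × 2163.61] = 3694.7399
r = 2744.49 / 3694.7399 ≈ 0.7428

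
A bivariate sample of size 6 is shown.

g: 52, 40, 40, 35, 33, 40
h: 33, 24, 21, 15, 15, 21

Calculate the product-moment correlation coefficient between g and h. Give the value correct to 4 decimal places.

0.9786

n = 6, Σg = 240, Σh = 129, Σg² = 9818, Σh² = 2997, Σgh = 5376
nΣgh − ΣgΣh = 32256 − 30960 = 1296
nΣg² − (Σg)² = 58908 − 57600 = 1308; nΣh² − (Σh)² = 17982 − 16641 = 1341
r = 1296 / √(1308 × 1341) = 1296 / 1324.3972 ≈ 0.9786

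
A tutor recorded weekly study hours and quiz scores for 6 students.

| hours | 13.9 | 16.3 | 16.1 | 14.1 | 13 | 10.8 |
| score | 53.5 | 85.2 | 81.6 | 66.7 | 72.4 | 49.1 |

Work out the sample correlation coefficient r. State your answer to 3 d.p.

0.838

n = 6, Σx = 84.2, Σy = 408.5, Σx² = 1202.56, Σy² = 28881.31, Σxy = 5858.12
nΣxy − ΣxΣy = 35148.72 − 34395.7 = 753.02
nΣx² − (Σx)² = 7215.36 − 7089.64 = 125.72; nΣy² − (Σy)² = 173287.86 − 166872.25 = 6415.61
r = 753.02 / √(125.72 × 6415.61) = 753.02 / 898.0927 ≈ 0.838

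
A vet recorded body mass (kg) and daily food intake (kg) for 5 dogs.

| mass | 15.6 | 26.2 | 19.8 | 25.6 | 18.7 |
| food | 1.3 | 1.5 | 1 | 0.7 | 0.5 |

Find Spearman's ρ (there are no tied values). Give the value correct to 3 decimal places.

Rank mass: 1, 5, 3, 4, 2
Rank food: 4, 5, 3, 2, 1
d = rank(mass) − rank(food): -3, 0, 0, 2, 1; Σd² = 14
ρ = 1 − 6Σd² / [n(n²−1)] = 1 − 6×14 / (5×24) = 1 − 84/120 ≈ 0.300

0.300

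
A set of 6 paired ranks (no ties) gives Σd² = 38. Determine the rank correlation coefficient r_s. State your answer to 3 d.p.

-0.086

ρ = 1 − 6Σd² / [n(n²−1)] = 1 − 6×38 / (6×35)
  = 1 − 228/210 = 1 − 1.0857 ≈ -0.086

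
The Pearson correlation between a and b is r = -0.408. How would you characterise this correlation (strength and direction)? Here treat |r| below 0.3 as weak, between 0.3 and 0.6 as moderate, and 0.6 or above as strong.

r = -0.408 < 0 so the relationship is negative.
|r| = 0.408, which falls in the moderate range.

moderate negative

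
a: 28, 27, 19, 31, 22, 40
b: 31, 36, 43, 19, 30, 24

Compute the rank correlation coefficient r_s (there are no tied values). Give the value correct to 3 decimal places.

-0.771

Rank a: 4, 3, 1, 5, 2, 6
Rank b: 4, 5, 6, 1, 3, 2
d = rank(a) − rank(b): 0, -2, -5, 4, -1, 4; Σd² = 62
ρ = 1 − 6Σd² / [n(n²−1)] = 1 − 6×62 / (6×35) = 1 − 372/210 ≈ -0.771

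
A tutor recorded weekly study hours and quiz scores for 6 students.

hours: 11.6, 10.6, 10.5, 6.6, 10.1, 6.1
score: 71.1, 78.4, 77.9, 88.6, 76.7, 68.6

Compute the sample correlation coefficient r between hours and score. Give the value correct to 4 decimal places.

n = 6, Σx = 55.5, Σy = 461.3, Σx² = 539.95, Σy² = 35708.99, Σxy = 4251.64
nΣxy − ΣxΣy = 25509.84 − 25602.15 = -92.31
nΣx² − (Σx)² = 3239.7 − 3080.25 = 159.45; nΣy² − (Σy)² = 214253.94 − 212797.69 = 1456.25
r = -92.31 / √(159.45 × 1456.25) = -92.31 / 481.8704 ≈ -0.1916

-0.1916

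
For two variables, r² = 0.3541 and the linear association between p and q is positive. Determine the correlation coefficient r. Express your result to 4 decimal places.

0.5951

|r| = √0.3541 = 0.5951
The association is positive, so r = 0.5951.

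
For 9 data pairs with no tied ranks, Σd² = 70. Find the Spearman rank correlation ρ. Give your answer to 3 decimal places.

ρ = 1 − 6Σd² / [n(n²−1)] = 1 − 6×70 / (9×80)
  = 1 − 420/720 = 1 − 0.5833 ≈ 0.417

0.417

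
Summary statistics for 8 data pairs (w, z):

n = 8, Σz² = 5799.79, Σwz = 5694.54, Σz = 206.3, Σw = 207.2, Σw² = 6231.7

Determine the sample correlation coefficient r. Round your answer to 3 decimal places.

r = (nΣwz − ΣwΣz) / √[(nΣw² − (Σw)²)(nΣz² − (Σz)²)]
Numerator: 8×5694.54 − 207.2×206.3 = 2810.96
Denominator: √[(49853.6 − 42931.84)(46398.32 − 42559.69)] = √[6921.76 × 3838.63] = 5154.6169
r = 2810.96 / 5154.6169 ≈ 0.545

0.545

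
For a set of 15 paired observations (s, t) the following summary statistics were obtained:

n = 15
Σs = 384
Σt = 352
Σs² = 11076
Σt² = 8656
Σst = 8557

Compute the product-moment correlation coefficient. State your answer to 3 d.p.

-0.647

r = (nΣst − ΣsΣt) / √[(nΣs² − (Σs)²)(nΣt² − (Σt)²)]
Numerator: 15×8557 − 384×352 = -6813
Denominator: √[(166140 − 147456)(129840 − 123904)] = √[18684 × 5936] = 10531.2974
r = -6813 / 10531.2974 ≈ -0.647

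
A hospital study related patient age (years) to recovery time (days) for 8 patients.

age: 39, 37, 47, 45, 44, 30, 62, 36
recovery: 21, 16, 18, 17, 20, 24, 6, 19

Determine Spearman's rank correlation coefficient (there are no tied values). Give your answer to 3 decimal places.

Rank age: 4, 3, 7, 6, 5, 1, 8, 2
Rank recovery: 7, 2, 4, 3, 6, 8, 1, 5
d = rank(age) − rank(recovery): -3, 1, 3, 3, -1, -7, 7, -3; Σd² = 136
ρ = 1 − 6Σd² / [n(n²−1)] = 1 − 6×136 / (8×63) = 1 − 816/504 ≈ -0.619

-0.619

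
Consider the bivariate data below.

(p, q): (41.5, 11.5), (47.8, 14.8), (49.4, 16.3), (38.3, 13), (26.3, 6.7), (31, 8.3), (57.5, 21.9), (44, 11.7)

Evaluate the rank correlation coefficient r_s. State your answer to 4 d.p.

Rank p: 4, 6, 7, 3, 1, 2, 8, 5
Rank q: 3, 6, 7, 5, 1, 2, 8, 4
d = rank(p) − rank(q): 1, 0, 0, -2, 0, 0, 0, 1; Σd² = 6
ρ = 1 − 6Σd² / [n(n²−1)] = 1 − 6×6 / (8×63) = 1 − 36/504 ≈ 0.9286

0.9286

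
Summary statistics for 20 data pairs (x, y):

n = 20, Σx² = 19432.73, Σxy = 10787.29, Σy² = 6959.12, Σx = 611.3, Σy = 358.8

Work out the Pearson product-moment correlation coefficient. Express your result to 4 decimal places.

-0.2870

r = (nΣxy − ΣxΣy) / √[(nΣx² − (Σx)²)(nΣy² − (Σy)²)]
Numerator: 20×10787.29 − 611.3×358.8 = -3588.64
Denominator: √[(388654.6 − 373687.69)(139182.4 − 128737.44)] = √[14966.91 × 10444.96] = 12503.1507
r = -3588.64 / 12503.1507 ≈ -0.2870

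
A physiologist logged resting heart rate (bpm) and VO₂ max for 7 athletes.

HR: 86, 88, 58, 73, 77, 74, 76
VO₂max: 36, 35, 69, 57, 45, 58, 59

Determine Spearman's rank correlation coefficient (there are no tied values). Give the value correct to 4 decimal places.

Rank HR: 6, 7, 1, 2, 5, 3, 4
Rank VO₂max: 2, 1, 7, 4, 3, 5, 6
d = rank(HR) − rank(VO₂max): 4, 6, -6, -2, 2, -2, -2; Σd² = 104
ρ = 1 − 6Σd² / [n(n²−1)] = 1 − 6×104 / (7×48) = 1 − 624/336 ≈ -0.8571

-0.8571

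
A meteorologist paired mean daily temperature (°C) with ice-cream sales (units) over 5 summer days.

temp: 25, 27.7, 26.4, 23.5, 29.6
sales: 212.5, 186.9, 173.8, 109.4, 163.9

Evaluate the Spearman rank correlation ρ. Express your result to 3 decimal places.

Rank temp: 2, 4, 3, 1, 5
Rank sales: 5, 4, 3, 1, 2
d = rank(temp) − rank(sales): -3, 0, 0, 0, 3; Σd² = 18
ρ = 1 − 6Σd² / [n(n²−1)] = 1 − 6×18 / (5×24) = 1 − 108/120 ≈ 0.100

0.100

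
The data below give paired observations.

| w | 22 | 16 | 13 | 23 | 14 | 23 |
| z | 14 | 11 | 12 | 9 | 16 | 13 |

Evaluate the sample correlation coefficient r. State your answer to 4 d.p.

n = 6, Σw = 111, Σz = 75, Σw² = 2163, Σz² = 967, Σwz = 1370
nΣwz − ΣwΣz = 8220 − 8325 = -105
nΣw² − (Σw)² = 12978 − 12321 = 657; nΣz² − (Σz)² = 5802 − 5625 = 177
r = -105 / √(657 × 177) = -105 / 341.0117 ≈ -0.3079

-0.3079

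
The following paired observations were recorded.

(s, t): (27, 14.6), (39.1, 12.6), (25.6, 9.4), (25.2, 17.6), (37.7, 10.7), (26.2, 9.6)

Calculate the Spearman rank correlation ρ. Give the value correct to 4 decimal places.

-0.0286

Rank s: 4, 6, 2, 1, 5, 3
Rank t: 5, 4, 1, 6, 3, 2
d = rank(s) − rank(t): -1, 2, 1, -5, 2, 1; Σd² = 36
ρ = 1 − 6Σd² / [n(n²−1)] = 1 − 6×36 / (6×35) = 1 − 216/210 ≈ -0.0286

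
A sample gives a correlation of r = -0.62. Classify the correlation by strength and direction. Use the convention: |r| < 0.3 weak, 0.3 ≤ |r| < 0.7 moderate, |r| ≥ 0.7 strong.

r = -0.62 < 0 so the relationship is negative.
|r| = 0.62, which falls in the moderate range.

moderate negative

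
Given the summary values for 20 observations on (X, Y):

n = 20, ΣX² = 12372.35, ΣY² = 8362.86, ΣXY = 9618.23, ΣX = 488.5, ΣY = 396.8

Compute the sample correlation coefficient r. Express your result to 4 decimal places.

r = (nΣXY − ΣXΣY) / √[(nΣX² − (ΣX)²)(nΣY² − (ΣY)²)]
Numerator: 20×9618.23 − 488.5×396.8 = -1472.2
Denominator: √[(247447 − 238632.25)(167257.2 − 157450.24)] = √[8814.75 × 9806.96] = 9297.6288
r = -1472.2 / 9297.6288 ≈ -0.1583

-0.1583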